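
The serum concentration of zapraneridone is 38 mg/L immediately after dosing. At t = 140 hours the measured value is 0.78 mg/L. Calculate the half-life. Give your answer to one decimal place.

25.0 hours

A/A₀ = 0.78/38 ≈ 0.020526.
n = log₂(48.718) ≈ 5.6064 half-lives elapsed in 140 hours.
t½ = 140/5.6064 ≈ 24.972 hours.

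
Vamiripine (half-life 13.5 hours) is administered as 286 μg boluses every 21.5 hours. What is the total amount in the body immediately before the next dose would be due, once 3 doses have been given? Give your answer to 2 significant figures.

140 μg

The 3 doses were given 64.5, 43, 21.5 hours ago.
Total = 286·(1/2)^(64.5/13.5) + 286·(1/2)^(43/13.5) + 286·(1/2)^(21.5/13.5)
      = 10.426 + 31.443 + 94.83 ≈ 136.7 μg.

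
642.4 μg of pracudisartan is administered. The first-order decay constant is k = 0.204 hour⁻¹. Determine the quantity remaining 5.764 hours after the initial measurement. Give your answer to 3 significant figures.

t½ = ln 2 / k = 0.69315 / 0.204 ≈ 3.3978 hours.
Number of half-lives: n = 5.764/3.3978 ≈ 1.6964.
Remaining = 642.4 × (1/2)^1.6964 = 642.4 × 0.30855 ≈ 198.22 μg.

198 μg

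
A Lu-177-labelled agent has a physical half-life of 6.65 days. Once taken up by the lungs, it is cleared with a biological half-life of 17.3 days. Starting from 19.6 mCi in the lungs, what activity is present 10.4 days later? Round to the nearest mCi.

1/t_eff = 1/t_phys + 1/t_biol = 1/6.65 + 1/17.3 = 0.20818 per day.
t_eff = 6.65 × 17.3 / (6.65 + 17.3) ≈ 4.8035 days.
Remaining = 19.6 × (1/2)^(10.4/4.8035) = 19.6 × (1/2)^2.1651 ≈ 4.3703 mCi.

4 mCi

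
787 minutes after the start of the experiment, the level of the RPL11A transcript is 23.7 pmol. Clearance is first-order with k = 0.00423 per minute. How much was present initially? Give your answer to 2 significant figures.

660 pmol

t½ = ln 2 / k = 0.69315 / 0.00423 ≈ 163.86 minutes.
Number of half-lives elapsed: n = 787/163.86 ≈ 4.8027.
A₀ = A × 2^n = 23.7 × 2^4.8027 = 23.7 × 27.911 ≈ 661.48 pmol.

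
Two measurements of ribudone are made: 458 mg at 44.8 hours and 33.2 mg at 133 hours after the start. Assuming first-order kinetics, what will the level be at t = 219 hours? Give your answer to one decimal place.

Over Δt = 133 − 44.8 = 88.2 hours, the level fell by a factor of 458/33.2 ≈ 13.795.
n = log₂(13.795) ≈ 3.7861 half-lives, so t½ = 88.2/3.7861 ≈ 23.296 hours.
From t = 133 to t = 219: 33.2 × (1/2)^((219−133)/23.296) ≈ 2.5694 mg.

2.6 mg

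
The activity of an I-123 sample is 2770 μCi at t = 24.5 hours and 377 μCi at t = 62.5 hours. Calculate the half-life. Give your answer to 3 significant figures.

13.2 hours

Over Δt = 62.5 − 24.5 = 38 hours, the level fell by a factor of 2770/377 ≈ 7.3475.
n = log₂(7.3475) ≈ 2.8772 half-lives, so t½ = 38/2.8772 ≈ 13.207 hours.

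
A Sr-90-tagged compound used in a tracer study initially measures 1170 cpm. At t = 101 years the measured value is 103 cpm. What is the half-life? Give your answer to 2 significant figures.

A/A₀ = 103/1170 ≈ 0.088034.
n = log₂(11.359) ≈ 3.5058 half-lives elapsed in 101 years.
t½ = 101/3.5058 ≈ 28.809 years.

29 years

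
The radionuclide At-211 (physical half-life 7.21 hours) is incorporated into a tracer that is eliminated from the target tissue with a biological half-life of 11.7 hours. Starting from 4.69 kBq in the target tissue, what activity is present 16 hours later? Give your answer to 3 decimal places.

1/t_eff = 1/t_phys + 1/t_biol = 1/7.21 + 1/11.7 = 0.22417 per hour.
t_eff = 7.21 × 11.7 / (7.21 + 11.7) ≈ 4.461 hours.
Remaining = 4.69 × (1/2)^(16/4.461) = 4.69 × (1/2)^3.5867 ≈ 0.39037 kBq.

0.390 kBq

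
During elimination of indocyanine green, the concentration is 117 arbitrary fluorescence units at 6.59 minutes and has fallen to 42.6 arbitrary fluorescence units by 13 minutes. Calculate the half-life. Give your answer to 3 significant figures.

4.40 minutes

Over Δt = 13 − 6.59 = 6.41 minutes, the level fell by a factor of 117/42.6 ≈ 2.7465.
n = log₂(2.7465) ≈ 1.4576 half-lives, so t½ = 6.41/1.4576 ≈ 4.3977 minutes.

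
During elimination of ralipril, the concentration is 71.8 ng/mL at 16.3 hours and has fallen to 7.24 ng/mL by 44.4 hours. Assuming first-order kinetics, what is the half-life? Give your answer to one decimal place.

8.5 hours

Over Δt = 44.4 − 16.3 = 28.1 hours, the level fell by a factor of 71.8/7.24 ≈ 9.9171.
n = log₂(9.9171) ≈ 3.3099 half-lives, so t½ = 28.1/3.3099 ≈ 8.4896 hours.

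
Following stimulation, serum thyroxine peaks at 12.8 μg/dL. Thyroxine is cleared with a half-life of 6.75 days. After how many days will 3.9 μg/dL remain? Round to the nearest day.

Fraction remaining = 3.9/12.8 ≈ 0.30469.
n = log₂(12.8/3.9) = ln(3.2821)/ln 2 ≈ 1.7146 half-lives.
t = n × t½ = 1.7146 × 6.75 ≈ 11.574 days.

12 days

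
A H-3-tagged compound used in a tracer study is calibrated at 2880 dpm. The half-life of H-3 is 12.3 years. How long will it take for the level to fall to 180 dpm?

49.2 years

180/2880 = 1/16, so 4 half-lives have elapsed.
t = 4 × 12.3 = 49.2 years.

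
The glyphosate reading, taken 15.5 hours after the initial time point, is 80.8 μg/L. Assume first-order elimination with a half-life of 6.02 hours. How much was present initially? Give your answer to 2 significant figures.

480 μg/L

Number of half-lives elapsed: n = 15.5/6.02 ≈ 2.5748.
A₀ = A × 2^n = 80.8 × 2^2.5748 = 80.8 × 5.9577 ≈ 481.38 μg/L.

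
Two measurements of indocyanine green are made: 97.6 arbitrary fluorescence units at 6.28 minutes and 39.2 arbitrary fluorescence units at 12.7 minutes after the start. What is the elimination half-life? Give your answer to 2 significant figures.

Over Δt = 12.7 − 6.28 = 6.42 minutes, the level fell by a factor of 97.6/39.2 ≈ 2.4898.
n = log₂(2.4898) ≈ 1.316 half-lives, so t½ = 6.42/1.316 ≈ 4.8783 minutes.

4.9 minutes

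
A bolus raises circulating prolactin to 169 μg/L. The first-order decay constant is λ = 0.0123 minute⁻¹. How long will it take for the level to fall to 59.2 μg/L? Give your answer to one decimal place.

85.3 minutes

t½ = ln 2 / λ = 0.69315 / 0.0123 ≈ 56.353 minutes.
Fraction remaining = 59.2/169 ≈ 0.3503.
n = log₂(169/59.2) = ln(2.8547)/ln 2 ≈ 1.5134 half-lives.
t = n × t½ = 1.5134 × 56.353 ≈ 85.283 minutes.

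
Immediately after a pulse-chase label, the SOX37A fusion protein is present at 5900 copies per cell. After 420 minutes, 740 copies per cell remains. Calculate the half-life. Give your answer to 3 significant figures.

A/A₀ = 740/5900 ≈ 0.12542.
n = log₂(7.973) ≈ 2.9951 half-lives elapsed in 420 minutes.
t½ = 420/2.9951 ≈ 140.23 minutes.

140 minutes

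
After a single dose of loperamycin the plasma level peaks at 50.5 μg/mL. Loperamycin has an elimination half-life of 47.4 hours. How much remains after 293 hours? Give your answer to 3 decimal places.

0.696 μg/mL

Number of half-lives: n = 293/47.4 ≈ 6.1814.
Remaining = 50.5 × (1/2)^6.1814 = 50.5 × 0.013779 ≈ 0.69582 μg/mL.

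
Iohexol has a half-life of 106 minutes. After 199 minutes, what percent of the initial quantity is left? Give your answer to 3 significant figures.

27.2%

n = 199/106 ≈ 1.8774 half-lives.
Fraction remaining = (1/2)^1.8774 ≈ 0.27218, i.e. 27.218%.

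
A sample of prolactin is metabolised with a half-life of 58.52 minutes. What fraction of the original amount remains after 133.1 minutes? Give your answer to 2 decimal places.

n = 133.1/58.52 ≈ 2.2744 half-lives.
Fraction remaining = (1/2)^2.2744 ≈ 0.20669.

0.21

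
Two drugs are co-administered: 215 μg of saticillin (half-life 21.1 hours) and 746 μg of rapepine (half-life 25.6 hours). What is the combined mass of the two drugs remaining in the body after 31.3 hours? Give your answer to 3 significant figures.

397 μg

saticillin: 215 × (1/2)^(31.3/21.1) = 215 × (1/2)^1.4834 ≈ 76.893 μg.
rapepine: 746 × (1/2)^(31.3/25.6) = 746 × (1/2)^1.2227 ≈ 319.66 μg.
Total = 76.893 + 319.66 ≈ 396.55 μg.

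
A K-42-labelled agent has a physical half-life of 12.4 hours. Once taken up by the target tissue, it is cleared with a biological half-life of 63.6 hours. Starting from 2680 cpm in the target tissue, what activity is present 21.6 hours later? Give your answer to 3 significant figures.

633 cpm

1/t_eff = 1/t_phys + 1/t_biol = 1/12.4 + 1/63.6 = 0.096368 per hour.
t_eff = 12.4 × 63.6 / (12.4 + 63.6) ≈ 10.377 hours.
Remaining = 2680 × (1/2)^(21.6/10.377) = 2680 × (1/2)^2.0816 ≈ 633.17 cpm.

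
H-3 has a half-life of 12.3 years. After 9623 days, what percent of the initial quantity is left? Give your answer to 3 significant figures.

9623 days = 26.3644 years.
n = 26.3644/12.3 ≈ 2.1434 half-lives.
Fraction remaining = (1/2)^2.1434 ≈ 0.22634, i.e. 22.634%.

22.6%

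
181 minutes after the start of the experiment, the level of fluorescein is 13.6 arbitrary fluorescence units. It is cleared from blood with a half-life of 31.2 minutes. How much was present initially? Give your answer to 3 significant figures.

758 arbitrary fluorescence units

Number of half-lives elapsed: n = 181/31.2 ≈ 5.8013.
A₀ = A × 2^n = 13.6 × 2^5.8013 = 13.6 × 55.765 ≈ 758.4 arbitrary fluorescence units.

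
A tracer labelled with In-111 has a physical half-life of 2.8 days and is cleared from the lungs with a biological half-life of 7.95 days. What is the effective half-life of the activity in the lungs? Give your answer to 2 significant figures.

1/t_eff = 1/t_phys + 1/t_biol = 1/2.8 + 1/7.95 = 0.48293 per day.
t_eff = 2.8 × 7.95 / (2.8 + 7.95) ≈ 2.0707 days.

2.1 days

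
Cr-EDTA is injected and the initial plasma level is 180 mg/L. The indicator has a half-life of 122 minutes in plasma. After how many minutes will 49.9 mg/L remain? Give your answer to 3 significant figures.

Fraction remaining = 49.9/180 ≈ 0.27722.
n = log₂(180/49.9) = ln(3.6072)/ln 2 ≈ 1.8509 half-lives.
t = n × t½ = 1.8509 × 122 ≈ 225.81 minutes.

226 minutes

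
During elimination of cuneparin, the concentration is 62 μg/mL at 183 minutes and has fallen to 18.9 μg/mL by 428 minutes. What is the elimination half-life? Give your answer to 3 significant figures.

Over Δt = 428 − 183 = 245 minutes, the level fell by a factor of 62/18.9 ≈ 3.2804.
n = log₂(3.2804) ≈ 1.7139 half-lives, so t½ = 245/1.7139 ≈ 142.95 minutes.

143 minutes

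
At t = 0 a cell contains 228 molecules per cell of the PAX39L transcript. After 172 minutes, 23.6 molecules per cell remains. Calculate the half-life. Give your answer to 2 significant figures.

53 minutes

A/A₀ = 23.6/228 ≈ 0.10351.
n = log₂(9.661) ≈ 3.2722 half-lives elapsed in 172 minutes.
t½ = 172/3.2722 ≈ 52.564 minutes.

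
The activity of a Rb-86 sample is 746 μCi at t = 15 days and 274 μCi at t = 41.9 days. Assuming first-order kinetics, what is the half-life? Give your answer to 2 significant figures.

Over Δt = 41.9 − 15 = 26.9 days, the level fell by a factor of 746/274 ≈ 2.7226.
n = log₂(2.7226) ≈ 1.445 half-lives, so t½ = 26.9/1.445 ≈ 18.616 days.

19 days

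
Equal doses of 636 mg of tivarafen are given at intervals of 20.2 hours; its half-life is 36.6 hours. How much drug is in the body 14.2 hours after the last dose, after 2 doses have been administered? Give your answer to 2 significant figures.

The 2 doses were given 34.4, 14.2 hours ago.
Total = 636·(1/2)^(34.4/36.6) + 636·(1/2)^(14.2/36.6)
      = 331.53 + 486.03 ≈ 817.56 mg.

820 mg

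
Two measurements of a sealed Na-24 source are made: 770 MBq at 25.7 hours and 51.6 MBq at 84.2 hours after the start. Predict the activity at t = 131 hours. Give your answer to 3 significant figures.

5.94 MBq

Over Δt = 84.2 − 25.7 = 58.5 hours, the level fell by a factor of 770/51.6 ≈ 14.922.
n = log₂(14.922) ≈ 3.8994 half-lives, so t½ = 58.5/3.8994 ≈ 15.002 hours.
From t = 84.2 to t = 131: 51.6 × (1/2)^((131−84.2)/15.002) ≈ 5.9371 MBq.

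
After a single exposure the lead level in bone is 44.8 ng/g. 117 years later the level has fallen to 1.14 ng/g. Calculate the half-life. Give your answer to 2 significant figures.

22 years

A/A₀ = 1.14/44.8 ≈ 0.025446.
n = log₂(39.298) ≈ 5.2964 half-lives elapsed in 117 years.
t½ = 117/5.2964 ≈ 22.091 years.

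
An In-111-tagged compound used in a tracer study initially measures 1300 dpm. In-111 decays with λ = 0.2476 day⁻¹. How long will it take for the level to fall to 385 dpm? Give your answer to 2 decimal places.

4.91 days

t½ = ln 2 / λ = 0.69315 / 0.2476 ≈ 2.7995 days.
Fraction remaining = 385/1300 ≈ 0.29615.
n = log₂(1300/385) = ln(3.3766)/ln 2 ≈ 1.7556 half-lives.
t = n × t½ = 1.7556 × 2.7995 ≈ 4.9147 days.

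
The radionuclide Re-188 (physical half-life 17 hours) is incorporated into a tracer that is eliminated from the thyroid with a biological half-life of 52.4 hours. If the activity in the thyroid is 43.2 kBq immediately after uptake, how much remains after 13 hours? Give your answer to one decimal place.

21.4 kBq

1/t_eff = 1/t_phys + 1/t_biol = 1/17 + 1/52.4 = 0.077907 per hour.
t_eff = 17 × 52.4 / (17 + 52.4) ≈ 12.836 hours.
Remaining = 43.2 × (1/2)^(13/12.836) = 43.2 × (1/2)^1.0128 ≈ 21.409 kBq.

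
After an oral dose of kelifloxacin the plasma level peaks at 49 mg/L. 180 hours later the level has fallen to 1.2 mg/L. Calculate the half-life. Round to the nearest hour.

34 hours

A/A₀ = 1.2/49 ≈ 0.02449.
n = log₂(40.833) ≈ 5.3517 half-lives elapsed in 180 hours.
t½ = 180/5.3517 ≈ 33.634 hours.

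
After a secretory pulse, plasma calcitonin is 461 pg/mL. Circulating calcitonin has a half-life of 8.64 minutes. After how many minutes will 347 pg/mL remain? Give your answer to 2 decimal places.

3.54 minutes

Fraction remaining = 347/461 ≈ 0.75271.
n = log₂(461/347) = ln(1.3285)/ln 2 ≈ 0.40983 half-lives.
t = n × t½ = 0.40983 × 8.64 ≈ 3.5409 minutes.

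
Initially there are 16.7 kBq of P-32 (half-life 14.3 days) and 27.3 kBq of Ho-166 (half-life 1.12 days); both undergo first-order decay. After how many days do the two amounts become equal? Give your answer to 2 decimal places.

0.86 days

Set 16.7·(1/2)^(t/14.3) = 27.3·(1/2)^(t/1.12).
Taking log₂: log₂(16.7/27.3) = t·(1/14.3 − 1/1.12).
log₂(0.61172) = -0.70905; 1/14.3 − 1/1.12 = -0.82293.
t = -0.70905 / -0.82293 ≈ 0.86162 days.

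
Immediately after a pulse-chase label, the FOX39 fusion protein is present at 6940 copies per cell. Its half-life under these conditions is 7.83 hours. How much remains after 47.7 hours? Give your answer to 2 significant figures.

100 copies per cell

Number of half-lives: n = 47.7/7.83 ≈ 6.092.
Remaining = 6940 × (1/2)^6.092 = 6940 × 0.01466 ≈ 101.74 copies per cell.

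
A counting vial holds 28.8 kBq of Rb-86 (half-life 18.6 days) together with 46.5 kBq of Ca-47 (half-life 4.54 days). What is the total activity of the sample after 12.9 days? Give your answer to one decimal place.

Rb-86: 28.8 × (1/2)^(12.9/18.6) = 28.8 × (1/2)^0.69355 ≈ 17.808 kBq.
Ca-47: 46.5 × (1/2)^(12.9/4.54) = 46.5 × (1/2)^2.8414 ≈ 6.4879 kBq.
Total = 17.808 + 6.4879 ≈ 24.296 kBq.

24.3 kBq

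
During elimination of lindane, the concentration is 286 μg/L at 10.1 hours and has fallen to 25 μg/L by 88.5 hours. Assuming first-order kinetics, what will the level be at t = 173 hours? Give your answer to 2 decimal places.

1.81 μg/L

Over Δt = 88.5 − 10.1 = 78.4 hours, the level fell by a factor of 286/25 ≈ 11.44.
n = log₂(11.44) ≈ 3.516 half-lives, so t½ = 78.4/3.516 ≈ 22.298 hours.
From t = 88.5 to t = 173: 25 × (1/2)^((173−88.5)/22.298) ≈ 1.8078 μg/L.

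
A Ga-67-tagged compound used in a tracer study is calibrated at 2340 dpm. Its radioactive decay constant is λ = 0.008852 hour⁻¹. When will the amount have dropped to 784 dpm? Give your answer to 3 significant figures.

124 hours

t½ = ln 2 / λ = 0.69315 / 0.008852 ≈ 78.304 hours.
Fraction remaining = 784/2340 ≈ 0.33504.
n = log₂(2340/784) = ln(2.9847)/ln 2 ≈ 1.5776 half-lives.
t = n × t½ = 1.5776 × 78.304 ≈ 123.53 hours.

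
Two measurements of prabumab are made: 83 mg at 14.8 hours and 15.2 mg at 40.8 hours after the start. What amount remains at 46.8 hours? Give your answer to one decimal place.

Over Δt = 40.8 − 14.8 = 26 hours, the level fell by a factor of 83/15.2 ≈ 5.4605.
n = log₂(5.4605) ≈ 2.449 half-lives, so t½ = 26/2.449 ≈ 10.616 hours.
From t = 40.8 to t = 46.8: 15.2 × (1/2)^((46.8−40.8)/10.616) ≈ 10.273 mg.

10.3 mg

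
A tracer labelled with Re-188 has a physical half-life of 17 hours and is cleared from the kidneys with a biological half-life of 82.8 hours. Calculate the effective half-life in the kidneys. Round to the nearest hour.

14 hours

1/t_eff = 1/t_phys + 1/t_biol = 1/17 + 1/82.8 = 0.070901 per hour.
t_eff = 17 × 82.8 / (17 + 82.8) ≈ 14.104 hours.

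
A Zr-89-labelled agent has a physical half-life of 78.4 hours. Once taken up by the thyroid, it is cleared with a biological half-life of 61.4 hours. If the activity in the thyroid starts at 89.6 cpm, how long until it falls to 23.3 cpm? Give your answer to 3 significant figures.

66.9 hours

1/t_eff = 1/t_phys + 1/t_biol = 1/78.4 + 1/61.4 = 0.029042 per hour.
t_eff = 78.4 × 61.4 / (78.4 + 61.4) ≈ 34.433 hours.
n = log₂(89.6/23.3) ≈ 1.9432; t = 1.9432 × 34.433 ≈ 66.91 hours.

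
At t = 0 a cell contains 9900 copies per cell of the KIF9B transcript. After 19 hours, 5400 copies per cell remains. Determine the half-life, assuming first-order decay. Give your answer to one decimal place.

A/A₀ = 5400/9900 ≈ 0.54545.
n = log₂(1.8333) ≈ 0.87447 half-lives elapsed in 19 hours.
t½ = 19/0.87447 ≈ 21.727 hours.

21.7 hours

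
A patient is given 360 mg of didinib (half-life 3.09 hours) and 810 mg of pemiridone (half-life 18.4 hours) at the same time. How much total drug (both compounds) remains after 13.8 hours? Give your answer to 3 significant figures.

didinib: 360 × (1/2)^(13.8/3.09) = 360 × (1/2)^4.466 ≈ 16.289 mg.
pemiridone: 810 × (1/2)^(13.8/18.4) = 810 × (1/2)^0.75 ≈ 481.63 mg.
Total = 16.289 + 481.63 ≈ 497.92 mg.

498 mg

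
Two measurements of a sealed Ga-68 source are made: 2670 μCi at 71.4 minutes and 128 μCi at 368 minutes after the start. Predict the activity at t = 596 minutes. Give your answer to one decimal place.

Over Δt = 368 − 71.4 = 296.6 minutes, the level fell by a factor of 2670/128 ≈ 20.859.
n = log₂(20.859) ≈ 4.3826 half-lives, so t½ = 296.6/4.3826 ≈ 67.676 minutes.
From t = 368 to t = 596: 128 × (1/2)^((596−368)/67.676) ≈ 12.389 μCi.

12.4 μCi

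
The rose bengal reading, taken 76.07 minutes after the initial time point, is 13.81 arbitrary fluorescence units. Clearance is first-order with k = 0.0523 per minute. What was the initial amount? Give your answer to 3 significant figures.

738 arbitrary fluorescence units

t½ = ln 2 / k = 0.69315 / 0.0523 ≈ 13.253 minutes.
Number of half-lives elapsed: n = 76.07/13.253 ≈ 5.7397.
A₀ = A × 2^n = 13.81 × 2^5.7397 = 13.81 × 53.435 ≈ 737.93 arbitrary fluorescence units.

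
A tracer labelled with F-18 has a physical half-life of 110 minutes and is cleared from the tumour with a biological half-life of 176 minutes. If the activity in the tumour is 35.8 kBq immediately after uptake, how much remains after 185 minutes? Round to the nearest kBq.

1/t_eff = 1/t_phys + 1/t_biol = 1/110 + 1/176 = 0.014773 per minute.
t_eff = 110 × 176 / (110 + 176) ≈ 67.692 minutes.
Remaining = 35.8 × (1/2)^(185/67.692) = 35.8 × (1/2)^2.733 ≈ 5.385 kBq.

5 kBq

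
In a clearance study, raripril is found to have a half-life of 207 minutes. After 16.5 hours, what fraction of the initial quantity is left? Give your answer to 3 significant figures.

0.0363

16.5 hours = 990 minutes.
n = 990/207 ≈ 4.7826 half-lives.
Fraction remaining = (1/2)^4.7826 ≈ 0.036332.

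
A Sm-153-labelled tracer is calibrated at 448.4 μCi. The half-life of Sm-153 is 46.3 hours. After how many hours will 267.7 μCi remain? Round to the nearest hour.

34 hours

Fraction remaining = 267.7/448.4 ≈ 0.59701.
n = log₂(448.4/267.7) = ln(1.675)/ln 2 ≈ 0.74417 half-lives.
t = n × t½ = 0.74417 × 46.3 ≈ 34.455 hours.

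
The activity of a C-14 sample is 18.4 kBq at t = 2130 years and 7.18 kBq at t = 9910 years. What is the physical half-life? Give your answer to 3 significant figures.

5730 years

Over Δt = 9910 − 2130 = 7780 years, the level fell by a factor of 18.4/7.18 ≈ 2.5627.
n = log₂(2.5627) ≈ 1.3577 half-lives, so t½ = 7780/1.3577 ≈ 5730.5 years.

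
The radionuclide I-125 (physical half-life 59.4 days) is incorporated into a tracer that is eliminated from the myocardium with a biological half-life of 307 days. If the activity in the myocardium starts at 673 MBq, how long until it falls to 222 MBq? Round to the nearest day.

80 days

1/t_eff = 1/t_phys + 1/t_biol = 1/59.4 + 1/307 = 0.020092 per day.
t_eff = 59.4 × 307 / (59.4 + 307) ≈ 49.77 days.
n = log₂(673/222) ≈ 1.6; t = 1.6 × 49.77 ≈ 79.635 days.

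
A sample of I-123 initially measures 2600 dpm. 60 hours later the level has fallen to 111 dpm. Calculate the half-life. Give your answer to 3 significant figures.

13.2 hours

A/A₀ = 111/2600 ≈ 0.042692.
n = log₂(23.423) ≈ 4.5499 half-lives elapsed in 60 hours.
t½ = 60/4.5499 ≈ 13.187 hours.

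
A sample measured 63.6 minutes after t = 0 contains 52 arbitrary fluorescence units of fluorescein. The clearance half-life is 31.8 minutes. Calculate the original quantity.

Number of half-lives elapsed: n = 63.6/31.8 ≈ 2.
A₀ = A × 2^n = 52 × 2^2 = 52 × 4 ≈ 208 arbitrary fluorescence units.

208 arbitrary fluorescence units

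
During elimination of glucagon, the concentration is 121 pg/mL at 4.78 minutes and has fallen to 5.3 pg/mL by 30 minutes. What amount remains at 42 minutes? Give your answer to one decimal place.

Over Δt = 30 − 4.78 = 25.22 minutes, the level fell by a factor of 121/5.3 ≈ 22.83.
n = log₂(22.83) ≈ 4.5129 half-lives, so t½ = 25.22/4.5129 ≈ 5.5885 minutes.
From t = 30 to t = 42: 5.3 × (1/2)^((42−30)/5.5885) ≈ 1.1964 pg/mL.

1.2 pg/mL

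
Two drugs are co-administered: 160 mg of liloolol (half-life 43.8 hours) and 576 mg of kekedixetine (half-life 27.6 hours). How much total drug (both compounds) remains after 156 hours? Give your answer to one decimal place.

liloolol: 160 × (1/2)^(156/43.8) = 160 × (1/2)^3.5616 ≈ 13.551 mg.
kekedixetine: 576 × (1/2)^(156/27.6) = 576 × (1/2)^5.6522 ≈ 11.454 mg.
Total = 13.551 + 11.454 ≈ 25.004 mg.

25.0 mg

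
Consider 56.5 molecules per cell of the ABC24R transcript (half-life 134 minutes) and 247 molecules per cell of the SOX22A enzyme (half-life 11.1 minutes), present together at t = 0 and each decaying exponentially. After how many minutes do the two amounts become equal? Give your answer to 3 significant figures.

25.8 minutes

Set 56.5·(1/2)^(t/134) = 247·(1/2)^(t/11.1).
Taking log₂: log₂(56.5/247) = t·(1/134 − 1/11.1).
log₂(0.22874) = -2.1282; 1/134 − 1/11.1 = -0.082627.
t = -2.1282 / -0.082627 ≈ 25.756 minutes.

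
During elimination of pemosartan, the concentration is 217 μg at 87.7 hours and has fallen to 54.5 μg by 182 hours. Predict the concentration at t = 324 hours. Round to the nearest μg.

Over Δt = 182 − 87.7 = 94.3 hours, the level fell by a factor of 217/54.5 ≈ 3.9817.
n = log₂(3.9817) ≈ 1.9934 half-lives, so t½ = 94.3/1.9934 ≈ 47.307 hours.
From t = 182 to t = 324: 54.5 × (1/2)^((324−182)/47.307) ≈ 6.8046 μg.

7 μg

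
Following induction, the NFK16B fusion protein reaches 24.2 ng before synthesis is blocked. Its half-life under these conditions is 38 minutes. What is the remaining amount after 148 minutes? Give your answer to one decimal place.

Number of half-lives: n = 148/38 ≈ 3.8947.
Remaining = 24.2 × (1/2)^3.8947 = 24.2 × 0.067231 ≈ 1.627 ng.

1.6 ng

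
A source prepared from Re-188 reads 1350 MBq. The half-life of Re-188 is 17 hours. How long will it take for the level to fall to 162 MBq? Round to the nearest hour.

52 hours

Fraction remaining = 162/1350 ≈ 0.12.
n = log₂(1350/162) = ln(8.3333)/ln 2 ≈ 3.0589 half-lives.
t = n × t½ = 3.0589 × 17 ≈ 52.001 hours.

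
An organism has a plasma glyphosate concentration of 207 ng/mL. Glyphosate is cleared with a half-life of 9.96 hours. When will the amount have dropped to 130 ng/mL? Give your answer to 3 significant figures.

Fraction remaining = 130/207 ≈ 0.62802.
n = log₂(207/130) = ln(1.5923)/ln 2 ≈ 0.67112 half-lives.
t = n × t½ = 0.67112 × 9.96 ≈ 6.6843 hours.

6.68 hours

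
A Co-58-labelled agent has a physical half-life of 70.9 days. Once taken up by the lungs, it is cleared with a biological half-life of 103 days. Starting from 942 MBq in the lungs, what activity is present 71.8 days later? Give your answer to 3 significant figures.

1/t_eff = 1/t_phys + 1/t_biol = 1/70.9 + 1/103 = 0.023813 per day.
t_eff = 70.9 × 103 / (70.9 + 103) ≈ 41.994 days.
Remaining = 942 × (1/2)^(71.8/41.994) = 942 × (1/2)^1.7098 ≈ 287.98 MBq.

288 MBq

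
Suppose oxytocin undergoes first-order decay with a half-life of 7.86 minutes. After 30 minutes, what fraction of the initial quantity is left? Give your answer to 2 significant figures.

0.071

n = 30/7.86 ≈ 3.8168 half-lives.
Fraction remaining = (1/2)^3.8168 ≈ 0.070963.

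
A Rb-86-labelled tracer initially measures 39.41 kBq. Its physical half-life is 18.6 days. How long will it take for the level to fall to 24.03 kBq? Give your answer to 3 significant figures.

Fraction remaining = 24.03/39.41 ≈ 0.60974.
n = log₂(39.41/24.03) = ln(1.64)/ln 2 ≈ 0.71373 half-lives.
t = n × t½ = 0.71373 × 18.6 ≈ 13.275 days.

13.3 days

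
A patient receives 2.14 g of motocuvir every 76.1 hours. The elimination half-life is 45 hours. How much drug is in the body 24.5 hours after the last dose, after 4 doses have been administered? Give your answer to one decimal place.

2.1 g

The 4 doses were given 252.8, 176.7, 100.6, 24.5 hours ago.
Total = 2.14·(1/2)^(252.8/45) + 2.14·(1/2)^(176.7/45) + 2.14·(1/2)^(100.6/45) + 2.14·(1/2)^(24.5/45)
      = 0.043581 + 0.14072 + 0.45441 + 1.4673 ≈ 2.106 g.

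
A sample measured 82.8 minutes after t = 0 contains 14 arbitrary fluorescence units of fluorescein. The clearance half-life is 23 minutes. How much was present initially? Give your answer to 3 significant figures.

170 arbitrary fluorescence units

Number of half-lives elapsed: n = 82.8/23 ≈ 3.6.
A₀ = A × 2^n = 14 × 2^3.6 = 14 × 12.126 ≈ 169.76 arbitrary fluorescence units.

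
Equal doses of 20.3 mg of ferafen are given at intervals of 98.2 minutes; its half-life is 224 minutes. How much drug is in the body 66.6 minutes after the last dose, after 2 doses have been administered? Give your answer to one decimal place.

28.7 mg

The 2 doses were given 164.8, 66.6 minutes ago.
Total = 20.3·(1/2)^(164.8/224) + 20.3·(1/2)^(66.6/224)
      = 12.191 + 16.519 ≈ 28.71 mg.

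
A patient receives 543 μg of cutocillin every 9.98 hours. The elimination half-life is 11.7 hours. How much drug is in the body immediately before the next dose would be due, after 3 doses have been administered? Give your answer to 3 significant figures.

559 μg

The 3 doses were given 29.94, 19.96, 9.98 hours ago.
Total = 543·(1/2)^(29.94/11.7) + 543·(1/2)^(19.96/11.7) + 543·(1/2)^(9.98/11.7)
      = 92.145 + 166.44 + 300.62 ≈ 559.21 μg.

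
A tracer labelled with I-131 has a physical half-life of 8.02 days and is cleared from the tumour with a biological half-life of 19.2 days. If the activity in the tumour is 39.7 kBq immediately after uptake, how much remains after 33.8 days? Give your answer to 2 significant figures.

0.63 kBq

1/t_eff = 1/t_phys + 1/t_biol = 1/8.02 + 1/19.2 = 0.17677 per day.
t_eff = 8.02 × 19.2 / (8.02 + 19.2) ≈ 5.657 days.
Remaining = 39.7 × (1/2)^(33.8/5.657) = 39.7 × (1/2)^5.9749 ≈ 0.63121 kBq.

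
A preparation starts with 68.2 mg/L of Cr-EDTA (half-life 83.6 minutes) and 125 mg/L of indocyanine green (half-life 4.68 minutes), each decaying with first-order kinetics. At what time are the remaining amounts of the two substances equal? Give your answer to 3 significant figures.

4.33 minutes

Set 68.2·(1/2)^(t/83.6) = 125·(1/2)^(t/4.68).
Taking log₂: log₂(68.2/125) = t·(1/83.6 − 1/4.68).
log₂(0.5456) = -0.87408; 1/83.6 − 1/4.68 = -0.20171.
t = -0.87408 / -0.20171 ≈ 4.3333 minutes.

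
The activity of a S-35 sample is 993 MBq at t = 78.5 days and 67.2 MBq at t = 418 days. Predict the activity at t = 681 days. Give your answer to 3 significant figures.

8.34 MBq

Over Δt = 418 − 78.5 = 339.5 days, the level fell by a factor of 993/67.2 ≈ 14.777.
n = log₂(14.777) ≈ 3.8853 half-lives, so t½ = 339.5/3.8853 ≈ 87.382 days.
From t = 418 to t = 681: 67.2 × (1/2)^((681−418)/87.382) ≈ 8.3432 MBq.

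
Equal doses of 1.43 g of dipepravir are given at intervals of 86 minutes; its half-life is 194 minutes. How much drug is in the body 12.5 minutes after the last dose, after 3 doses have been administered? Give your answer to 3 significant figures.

3.11 g

The 3 doses were given 184.5, 98.5, 12.5 minutes ago.
Total = 1.43·(1/2)^(184.5/194) + 1.43·(1/2)^(98.5/194) + 1.43·(1/2)^(12.5/194)
      = 0.73969 + 1.0058 + 1.3675 ≈ 3.113 g.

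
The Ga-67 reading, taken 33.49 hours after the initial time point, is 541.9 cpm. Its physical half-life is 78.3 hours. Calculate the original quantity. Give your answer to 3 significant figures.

Number of half-lives elapsed: n = 33.49/78.3 ≈ 0.42771.
A₀ = A × 2^n = 541.9 × 2^0.42771 = 541.9 × 1.3451 ≈ 728.91 cpm.

729 cpm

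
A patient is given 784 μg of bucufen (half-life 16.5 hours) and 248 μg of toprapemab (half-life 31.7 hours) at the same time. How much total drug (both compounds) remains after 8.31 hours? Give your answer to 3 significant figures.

bucufen: 784 × (1/2)^(8.31/16.5) = 784 × (1/2)^0.50364 ≈ 552.98 μg.
toprapemab: 248 × (1/2)^(8.31/31.7) = 248 × (1/2)^0.26215 ≈ 206.79 μg.
Total = 552.98 + 206.79 ≈ 759.77 μg.

760 μg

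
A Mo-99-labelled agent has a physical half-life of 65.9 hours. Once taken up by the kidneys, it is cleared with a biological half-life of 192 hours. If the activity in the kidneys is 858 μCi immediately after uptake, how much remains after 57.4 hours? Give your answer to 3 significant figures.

1/t_eff = 1/t_phys + 1/t_biol = 1/65.9 + 1/192 = 0.020383 per hour.
t_eff = 65.9 × 192 / (65.9 + 192) ≈ 49.061 hours.
Remaining = 858 × (1/2)^(57.4/49.061) = 858 × (1/2)^1.17 ≈ 381.32 μCi.

381 μCi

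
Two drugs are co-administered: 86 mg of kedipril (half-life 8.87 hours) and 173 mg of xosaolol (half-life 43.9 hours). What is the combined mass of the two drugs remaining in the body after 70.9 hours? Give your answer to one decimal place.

56.8 mg

kedipril: 86 × (1/2)^(70.9/8.87) = 86 × (1/2)^7.9932 ≈ 0.33752 mg.
xosaolol: 173 × (1/2)^(70.9/43.9) = 173 × (1/2)^1.615 ≈ 56.477 mg.
Total = 0.33752 + 56.477 ≈ 56.815 mg.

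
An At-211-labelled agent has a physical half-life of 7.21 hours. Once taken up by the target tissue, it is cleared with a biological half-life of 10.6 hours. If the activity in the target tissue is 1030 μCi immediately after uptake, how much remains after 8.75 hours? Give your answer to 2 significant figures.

250 μCi

1/t_eff = 1/t_phys + 1/t_biol = 1/7.21 + 1/10.6 = 0.23304 per hour.
t_eff = 7.21 × 10.6 / (7.21 + 10.6) ≈ 4.2912 hours.
Remaining = 1030 × (1/2)^(8.75/4.2912) = 1030 × (1/2)^2.0391 ≈ 250.62 μCi.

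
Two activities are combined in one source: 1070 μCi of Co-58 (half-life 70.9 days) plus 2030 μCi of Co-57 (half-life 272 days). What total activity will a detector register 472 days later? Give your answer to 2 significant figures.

620 μCi

Co-58: 1070 × (1/2)^(472/70.9) = 1070 × (1/2)^6.6573 ≈ 10.601 μCi.
Co-57: 2030 × (1/2)^(472/272) = 2030 × (1/2)^1.7353 ≈ 609.71 μCi.
Total = 10.601 + 609.71 ≈ 620.31 μCi.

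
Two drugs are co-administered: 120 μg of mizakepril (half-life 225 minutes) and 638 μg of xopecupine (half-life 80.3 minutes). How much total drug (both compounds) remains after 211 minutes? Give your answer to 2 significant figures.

170 μg

mizakepril: 120 × (1/2)^(211/225) = 120 × (1/2)^0.93778 ≈ 62.644 μg.
xopecupine: 638 × (1/2)^(211/80.3) = 638 × (1/2)^2.6276 ≈ 103.23 μg.
Total = 62.644 + 103.23 ≈ 165.88 μg.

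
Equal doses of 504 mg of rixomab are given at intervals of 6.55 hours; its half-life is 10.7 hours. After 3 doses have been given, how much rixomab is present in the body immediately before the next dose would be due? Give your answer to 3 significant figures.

687 mg

The 3 doses were given 19.65, 13.1, 6.55 hours ago.
Total = 504·(1/2)^(19.65/10.7) + 504·(1/2)^(13.1/10.7) + 504·(1/2)^(6.55/10.7)
      = 141.13 + 215.71 + 329.73 ≈ 686.57 mg.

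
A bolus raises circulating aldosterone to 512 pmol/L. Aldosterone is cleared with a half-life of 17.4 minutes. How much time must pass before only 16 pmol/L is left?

16/512 = 1/32, so 5 half-lives have elapsed.
t = 5 × 17.4 = 87 minutes.

87 minutes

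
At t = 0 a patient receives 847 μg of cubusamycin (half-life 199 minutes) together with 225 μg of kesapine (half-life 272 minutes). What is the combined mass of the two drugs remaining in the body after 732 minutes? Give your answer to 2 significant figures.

100 μg

cubusamycin: 847 × (1/2)^(732/199) = 847 × (1/2)^3.6784 ≈ 66.157 μg.
kesapine: 225 × (1/2)^(732/272) = 225 × (1/2)^2.6912 ≈ 34.838 μg.
Total = 66.157 + 34.838 ≈ 101 μg.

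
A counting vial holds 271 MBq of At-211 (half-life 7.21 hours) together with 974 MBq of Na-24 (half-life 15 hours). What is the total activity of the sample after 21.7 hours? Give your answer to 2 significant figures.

At-211: 271 × (1/2)^(21.7/7.21) = 271 × (1/2)^3.0097 ≈ 33.648 MBq.
Na-24: 974 × (1/2)^(21.7/15) = 974 × (1/2)^1.4467 ≈ 357.33 MBq.
Total = 33.648 + 357.33 ≈ 390.98 MBq.

390 MBq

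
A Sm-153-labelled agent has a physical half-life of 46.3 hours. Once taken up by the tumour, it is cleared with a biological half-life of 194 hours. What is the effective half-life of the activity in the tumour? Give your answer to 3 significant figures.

1/t_eff = 1/t_phys + 1/t_biol = 1/46.3 + 1/194 = 0.026753 per hour.
t_eff = 46.3 × 194 / (46.3 + 194) ≈ 37.379 hours.

37.4 hours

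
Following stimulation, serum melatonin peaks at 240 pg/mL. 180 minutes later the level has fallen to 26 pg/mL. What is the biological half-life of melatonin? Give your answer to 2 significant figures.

A/A₀ = 26/240 ≈ 0.10833.
n = log₂(9.2308) ≈ 3.2065 half-lives elapsed in 180 minutes.
t½ = 180/3.2065 ≈ 56.137 minutes.

56 minutes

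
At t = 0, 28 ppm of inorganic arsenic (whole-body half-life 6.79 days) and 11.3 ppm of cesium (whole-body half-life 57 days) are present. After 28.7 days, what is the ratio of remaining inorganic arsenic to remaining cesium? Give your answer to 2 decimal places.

inorganic arsenic: 28 × (1/2)^(28.7/6.79) = 28 × (1/2)^4.2268 ≈ 1.4954 ppm.
cesium: 11.3 × (1/2)^(28.7/57) = 11.3 × (1/2)^0.50351 ≈ 7.9709 ppm.
Ratio ≈ 1.4954 / 7.9709 ≈ 0.18761.

0.19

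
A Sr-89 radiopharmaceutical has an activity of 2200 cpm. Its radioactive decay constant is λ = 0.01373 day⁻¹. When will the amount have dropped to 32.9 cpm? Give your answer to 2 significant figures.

t½ = ln 2 / λ = 0.69315 / 0.01373 ≈ 50.484 days.
Fraction remaining = 32.9/2200 ≈ 0.014955.
n = log₂(2200/32.9) = ln(66.869)/ln 2 ≈ 6.0633 half-lives.
t = n × t½ = 6.0633 × 50.484 ≈ 306.1 days.

310 days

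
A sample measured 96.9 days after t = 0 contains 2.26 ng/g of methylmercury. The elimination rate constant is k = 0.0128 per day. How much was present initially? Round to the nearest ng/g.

8 ng/g

t½ = ln 2 / k = 0.69315 / 0.0128 ≈ 54.152 days.
Number of half-lives elapsed: n = 96.9/54.152 ≈ 1.7894.
A₀ = A × 2^n = 2.26 × 2^1.7894 = 2.26 × 3.4567 ≈ 7.8122 ng/g.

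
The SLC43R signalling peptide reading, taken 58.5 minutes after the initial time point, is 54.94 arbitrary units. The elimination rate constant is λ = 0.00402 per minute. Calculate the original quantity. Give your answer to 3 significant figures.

t½ = ln 2 / λ = 0.69315 / 0.00402 ≈ 172.42 minutes.
Number of half-lives elapsed: n = 58.5/172.42 ≈ 0.33928.
A₀ = A × 2^n = 54.94 × 2^0.33928 = 54.94 × 1.2651 ≈ 69.506 arbitrary units.

69.5 arbitrary units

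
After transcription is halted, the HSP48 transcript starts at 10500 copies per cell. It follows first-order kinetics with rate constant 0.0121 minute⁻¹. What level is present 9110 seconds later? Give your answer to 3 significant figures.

1670 copies per cell

t½ = ln 2 / λ = 0.69315 / 0.0121 ≈ 57.285 minutes.
Convert the elapsed time: 9110 seconds = 151.833 minutes.
Number of half-lives: n = 151.833/57.285 ≈ 2.6505.
Remaining = 10500 × (1/2)^2.6505 = 10500 × 0.15927 ≈ 1672.3 copies per cell.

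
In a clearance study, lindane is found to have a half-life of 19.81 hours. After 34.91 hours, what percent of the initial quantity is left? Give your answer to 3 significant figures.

29.5%

n = 34.91/19.81 ≈ 1.7622 half-lives.
Fraction remaining = (1/2)^1.7622 ≈ 0.29479, i.e. 29.479%.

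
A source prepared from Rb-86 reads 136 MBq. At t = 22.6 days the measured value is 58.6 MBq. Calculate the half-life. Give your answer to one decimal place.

A/A₀ = 58.6/136 ≈ 0.43088.
n = log₂(2.3208) ≈ 1.2146 half-lives elapsed in 22.6 days.
t½ = 22.6/1.2146 ≈ 18.606 days.

18.6 days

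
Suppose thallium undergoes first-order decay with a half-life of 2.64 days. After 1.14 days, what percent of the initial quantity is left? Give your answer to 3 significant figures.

74.1%

n = 1.14/2.64 ≈ 0.43182 half-lives.
Fraction remaining = (1/2)^0.43182 ≈ 0.74133, i.e. 74.133%.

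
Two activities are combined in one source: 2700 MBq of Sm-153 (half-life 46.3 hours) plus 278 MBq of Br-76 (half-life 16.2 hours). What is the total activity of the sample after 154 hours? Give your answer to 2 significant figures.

Sm-153: 2700 × (1/2)^(154/46.3) = 2700 × (1/2)^3.3261 ≈ 269.21 MBq.
Br-76: 278 × (1/2)^(154/16.2) = 278 × (1/2)^9.5062 ≈ 0.3823 MBq.
Total = 269.21 + 0.3823 ≈ 269.6 MBq.

270 MBq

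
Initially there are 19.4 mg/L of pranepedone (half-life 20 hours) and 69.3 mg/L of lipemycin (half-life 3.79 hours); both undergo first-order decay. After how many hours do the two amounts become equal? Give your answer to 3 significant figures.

Set 19.4·(1/2)^(t/20) = 69.3·(1/2)^(t/3.79).
Taking log₂: log₂(19.4/69.3) = t·(1/20 − 1/3.79).
log₂(0.27994) = -1.8368; 1/20 − 1/3.79 = -0.21385.
t = -1.8368 / -0.21385 ≈ 8.5891 hours.

8.59 hours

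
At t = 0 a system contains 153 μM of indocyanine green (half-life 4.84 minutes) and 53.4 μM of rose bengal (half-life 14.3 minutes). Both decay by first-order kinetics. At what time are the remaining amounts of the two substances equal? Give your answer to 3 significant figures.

11.1 minutes

Set 153·(1/2)^(t/4.84) = 53.4·(1/2)^(t/14.3).
Taking log₂: log₂(153/53.4) = t·(1/4.84 − 1/14.3).
log₂(2.8652) = 1.5186; 1/4.84 − 1/14.3 = 0.13668.
t = 1.5186 / 0.13668 ≈ 11.111 minutes.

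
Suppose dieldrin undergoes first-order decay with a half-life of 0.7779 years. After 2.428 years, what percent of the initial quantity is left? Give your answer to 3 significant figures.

11.5%

n = 2.428/0.7779 ≈ 3.1212 half-lives.
Fraction remaining = (1/2)^3.1212 ≈ 0.11493, i.e. 11.493%.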